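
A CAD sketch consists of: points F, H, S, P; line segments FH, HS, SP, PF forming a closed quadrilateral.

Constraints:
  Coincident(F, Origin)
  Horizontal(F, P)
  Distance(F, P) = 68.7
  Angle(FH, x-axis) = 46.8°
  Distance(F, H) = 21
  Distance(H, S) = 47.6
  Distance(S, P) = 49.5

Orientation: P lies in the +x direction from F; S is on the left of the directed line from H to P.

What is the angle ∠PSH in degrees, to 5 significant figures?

71.048°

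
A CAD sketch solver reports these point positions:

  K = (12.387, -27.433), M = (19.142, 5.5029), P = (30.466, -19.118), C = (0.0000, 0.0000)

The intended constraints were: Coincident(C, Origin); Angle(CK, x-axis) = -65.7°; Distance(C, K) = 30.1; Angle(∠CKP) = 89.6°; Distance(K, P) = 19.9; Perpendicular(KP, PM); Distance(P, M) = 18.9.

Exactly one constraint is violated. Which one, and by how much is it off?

Distance(P, M) = 18.9 — off by 8.20.

C = (0.00, 0.00) ✓; CK at -65.70° ✓; |CK| = 30.10 ✓; ∠CKP = 89.60° ✓; |KP| = 19.90 ✓; ∠(KP, PM) = 90.00° ✓; |PM| = 27.10 ✗.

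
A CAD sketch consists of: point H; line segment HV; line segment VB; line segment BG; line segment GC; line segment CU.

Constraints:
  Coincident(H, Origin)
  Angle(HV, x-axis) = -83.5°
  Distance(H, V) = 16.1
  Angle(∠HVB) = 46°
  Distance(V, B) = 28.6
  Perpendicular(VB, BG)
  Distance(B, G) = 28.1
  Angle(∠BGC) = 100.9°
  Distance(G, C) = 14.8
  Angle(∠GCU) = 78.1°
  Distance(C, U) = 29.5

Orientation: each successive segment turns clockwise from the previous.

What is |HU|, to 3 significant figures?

10.7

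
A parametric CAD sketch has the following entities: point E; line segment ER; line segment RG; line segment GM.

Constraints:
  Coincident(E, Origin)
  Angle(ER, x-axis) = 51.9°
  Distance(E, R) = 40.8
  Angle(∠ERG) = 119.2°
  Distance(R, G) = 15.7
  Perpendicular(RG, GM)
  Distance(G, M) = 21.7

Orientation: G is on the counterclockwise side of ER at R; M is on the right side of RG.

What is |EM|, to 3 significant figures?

67.5

E is at the origin; ER runs at 51.9° with length 40.8, so R = 40.8·(cos 51.9°, sin 51.9°) = (25.2, 32.1). ∠ERG = 119.2°, so RG runs at 51.9° + (180° − 119.2°) = 113° from the x-axis; with |RG| = 15.7, G = R + 15.7·(cos 113°, sin 113°) = (19.1, 46.6). RG ⟂ GM; with |GM| = 21.7 on the right of RG, M = G + 21.7·(0.923, 0.386) = (39.1, 55.0). Then |EM| = |M − E| = 67.5.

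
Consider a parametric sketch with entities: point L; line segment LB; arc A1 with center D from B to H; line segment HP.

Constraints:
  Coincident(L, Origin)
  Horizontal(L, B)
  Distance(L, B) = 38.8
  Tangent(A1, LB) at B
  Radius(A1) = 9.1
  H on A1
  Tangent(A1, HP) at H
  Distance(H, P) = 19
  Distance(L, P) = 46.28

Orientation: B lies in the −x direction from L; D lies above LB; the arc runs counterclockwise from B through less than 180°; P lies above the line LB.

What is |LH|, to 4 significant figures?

32.23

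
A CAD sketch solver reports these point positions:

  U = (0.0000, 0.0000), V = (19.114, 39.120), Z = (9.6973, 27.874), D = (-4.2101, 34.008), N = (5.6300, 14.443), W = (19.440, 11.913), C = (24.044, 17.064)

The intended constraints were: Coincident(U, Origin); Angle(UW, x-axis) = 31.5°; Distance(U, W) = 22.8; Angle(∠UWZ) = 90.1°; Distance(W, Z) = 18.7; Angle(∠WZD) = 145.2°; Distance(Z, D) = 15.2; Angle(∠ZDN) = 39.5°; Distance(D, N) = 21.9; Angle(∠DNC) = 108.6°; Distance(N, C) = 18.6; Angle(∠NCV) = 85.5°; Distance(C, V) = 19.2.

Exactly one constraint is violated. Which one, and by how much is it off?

Distance(C, V) = 19.2 — off by 3.40.

U = (0.00, 0.00) ✓; UW at 31.50° ✓; |UW| = 22.80 ✓; ∠UWZ = 90.10° ✓; |WZ| = 18.70 ✓; ∠WZD = 145.2° ✓; |ZD| = 15.20 ✓; ∠ZDN = 39.50° ✓; |DN| = 21.90 ✓; ∠DNC = 108.6° ✓; |NC| = 18.60 ✓; ∠NCV = 85.50° ✓; |CV| = 22.60 ✗.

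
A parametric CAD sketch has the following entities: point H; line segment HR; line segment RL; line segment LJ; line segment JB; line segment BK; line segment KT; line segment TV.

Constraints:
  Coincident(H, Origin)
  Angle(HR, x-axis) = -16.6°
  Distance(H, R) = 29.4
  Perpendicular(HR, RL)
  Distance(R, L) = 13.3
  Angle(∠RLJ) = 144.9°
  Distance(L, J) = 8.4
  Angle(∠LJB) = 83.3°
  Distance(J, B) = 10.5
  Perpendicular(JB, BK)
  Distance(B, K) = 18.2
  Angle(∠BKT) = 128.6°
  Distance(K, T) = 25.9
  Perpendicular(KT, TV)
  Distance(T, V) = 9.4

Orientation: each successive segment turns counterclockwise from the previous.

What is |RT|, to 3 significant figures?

25.4

JB is perpendicular to BK, so BK runs at -64.8°; with |BK| = 18.2, K = (27.6, -8.63). ∠BKT = 128.6° gives KT at -13.4° from the x-axis; with |KT| = 25.9, T = (52.8, -14.6). Then |RT| = |T − R| = 25.4.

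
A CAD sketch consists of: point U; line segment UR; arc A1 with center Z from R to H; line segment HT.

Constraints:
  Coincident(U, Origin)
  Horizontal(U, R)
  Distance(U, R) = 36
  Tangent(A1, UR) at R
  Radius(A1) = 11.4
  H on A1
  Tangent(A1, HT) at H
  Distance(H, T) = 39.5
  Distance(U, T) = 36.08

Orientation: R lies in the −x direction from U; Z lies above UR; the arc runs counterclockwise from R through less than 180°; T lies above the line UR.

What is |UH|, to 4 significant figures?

27.30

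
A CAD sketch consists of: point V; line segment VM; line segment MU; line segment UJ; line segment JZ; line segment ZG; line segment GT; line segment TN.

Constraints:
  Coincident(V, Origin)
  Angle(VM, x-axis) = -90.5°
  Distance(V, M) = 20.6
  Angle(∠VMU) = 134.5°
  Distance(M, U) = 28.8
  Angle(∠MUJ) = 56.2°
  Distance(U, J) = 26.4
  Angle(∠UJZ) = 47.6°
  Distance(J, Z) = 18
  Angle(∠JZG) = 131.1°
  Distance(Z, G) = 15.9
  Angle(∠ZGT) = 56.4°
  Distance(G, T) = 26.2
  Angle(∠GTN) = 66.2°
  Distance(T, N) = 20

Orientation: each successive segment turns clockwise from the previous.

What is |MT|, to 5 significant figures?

32.598

V is at the origin; VM runs at -90.5° with length 20.6, so M = (-0.17977, -20.599). ∠VMU = 134.5° gives MU at -136.00° from the x-axis; with |MU| = 28.8, U = (-20.897, -40.605). ∠MUJ = 56.2° gives UJ at 100.20° from the x-axis; with |UJ| = 26.4, J = (-25.572, -14.623). ∠UJZ = 47.6° gives JZ at -32.200° from the x-axis; with |JZ| = 18.0, Z = (-10.340, -24.214). ∠JZG = 131.1° gives ZG at -81.100° from the x-axis; with |ZG| = 15.9, G = (-7.8804, -39.923). ∠ZGT = 56.4° gives GT at 155.30° from the x-axis; with |GT| = 26.2, T = (-31.683, -28.975). Then |MT| = |T − M| = 32.598.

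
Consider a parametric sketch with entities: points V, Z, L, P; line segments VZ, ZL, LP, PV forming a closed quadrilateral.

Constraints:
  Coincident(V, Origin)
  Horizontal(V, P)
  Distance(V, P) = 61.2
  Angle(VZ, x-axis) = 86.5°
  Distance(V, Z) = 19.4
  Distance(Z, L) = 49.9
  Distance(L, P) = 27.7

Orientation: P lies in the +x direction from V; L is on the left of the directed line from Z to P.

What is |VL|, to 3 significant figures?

56.8

Checks: |ZL| = 49.90 ✓; |LP| = 27.70 ✓.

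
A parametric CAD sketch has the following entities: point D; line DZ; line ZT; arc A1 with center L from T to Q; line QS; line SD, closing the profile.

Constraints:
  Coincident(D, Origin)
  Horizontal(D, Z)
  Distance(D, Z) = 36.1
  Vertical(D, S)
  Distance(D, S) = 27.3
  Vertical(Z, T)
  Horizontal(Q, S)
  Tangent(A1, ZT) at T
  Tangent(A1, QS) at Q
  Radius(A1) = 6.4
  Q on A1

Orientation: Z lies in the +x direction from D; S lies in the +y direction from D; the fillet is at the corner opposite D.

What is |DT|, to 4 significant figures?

41.71

D is at the origin; DZ is horizontal with |DZ| = 36.1 and Z on the +x side, so Z = (36.10, 0.000). D and S share the same x with |DS| = 27.3 and S on the +y side, so S = (0.000, 27.30). The virtual corner opposite D is at (36.10, 27.30). The tangent condition forces LT to be normal to ZT and A1 meets QS tangentially, so LQ is at right angles to QS, with radius 6.4, so the center L sits 6.4 in from both sides at L = (29.70, 20.90). That places the tangent points at T = (36.10, 20.90) on ZT and Q = (29.70, 27.30) on QS. Then |DT| = |T − D| = 41.71.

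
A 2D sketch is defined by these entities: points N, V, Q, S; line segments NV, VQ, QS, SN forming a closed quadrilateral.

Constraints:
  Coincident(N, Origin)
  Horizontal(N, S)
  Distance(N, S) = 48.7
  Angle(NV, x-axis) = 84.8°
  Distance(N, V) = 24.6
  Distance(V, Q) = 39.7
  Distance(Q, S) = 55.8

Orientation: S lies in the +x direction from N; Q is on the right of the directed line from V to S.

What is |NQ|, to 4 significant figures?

15.40

N is at the origin; N and S share the same y with |NS| = 48.7 and S in +x, so S = (48.7, 0). NV runs at 84.8° with |NV| = 24.6, so V = (2.230, 24.50). Q is determined by |VQ| = 39.7 and |QS| = 55.8 together: it lies at the intersection of circle(V, 39.7) and circle(S, 55.8). With |VS| = 52.53, the foot of the radical line on VS is 11.63 from V and the perpendicular offset is √(39.7² − 11.63²) = 37.96. Taking the right-of-VS solution: Q = (-5.182, -14.50).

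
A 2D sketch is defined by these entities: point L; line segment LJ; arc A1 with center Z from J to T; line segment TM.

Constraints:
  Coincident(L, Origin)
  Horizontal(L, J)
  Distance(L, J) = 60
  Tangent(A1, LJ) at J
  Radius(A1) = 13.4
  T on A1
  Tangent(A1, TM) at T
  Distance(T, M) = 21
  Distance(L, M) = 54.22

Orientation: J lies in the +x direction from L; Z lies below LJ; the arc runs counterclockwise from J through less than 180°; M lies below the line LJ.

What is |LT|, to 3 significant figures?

48.1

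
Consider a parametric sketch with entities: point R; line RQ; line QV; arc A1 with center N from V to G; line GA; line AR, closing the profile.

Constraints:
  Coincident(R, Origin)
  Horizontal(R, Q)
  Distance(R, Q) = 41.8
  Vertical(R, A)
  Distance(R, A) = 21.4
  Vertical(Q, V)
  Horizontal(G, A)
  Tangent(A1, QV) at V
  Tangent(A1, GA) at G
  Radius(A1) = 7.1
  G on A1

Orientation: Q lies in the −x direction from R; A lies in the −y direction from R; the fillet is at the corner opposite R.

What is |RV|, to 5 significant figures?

44.178

The virtual corner opposite R is at (-41.800, -21.400). The tangent condition forces NV to be normal to QV and the tangent condition forces NG to be normal to GA, with radius 7.1, so the center N sits 7.1 in from both sides at N = (-34.700, -14.300). That places the tangent points at V = (-41.800, -14.300) on QV and G = (-34.700, -21.400) on GA. Then |RV| = |V − R| = 44.178.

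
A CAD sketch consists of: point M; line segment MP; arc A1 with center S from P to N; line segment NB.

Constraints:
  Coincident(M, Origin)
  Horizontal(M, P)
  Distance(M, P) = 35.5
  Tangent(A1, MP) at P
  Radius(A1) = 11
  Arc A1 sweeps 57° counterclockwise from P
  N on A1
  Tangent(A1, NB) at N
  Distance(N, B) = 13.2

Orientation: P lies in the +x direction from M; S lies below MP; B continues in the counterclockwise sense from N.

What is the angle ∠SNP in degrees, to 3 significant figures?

61.5°

M is at the origin; M and P share the same y with |MP| = 35.5 and P on the +x side, so P = (35.5, 0.00). Tangency of A1 to MP means the radius SP is perpendicular to MP, so S = P + (0, -11) = (35.5, -11.0). On A1, P sits at bearing 90° from S; a 57° counterclockwise sweep puts N at bearing 147°, so N = S + 11.0·(cos 147°, sin 147°) = (26.3, -5.01). Then cos ∠SNP = NS·NP / (|NS||NP|), giving 61.5°.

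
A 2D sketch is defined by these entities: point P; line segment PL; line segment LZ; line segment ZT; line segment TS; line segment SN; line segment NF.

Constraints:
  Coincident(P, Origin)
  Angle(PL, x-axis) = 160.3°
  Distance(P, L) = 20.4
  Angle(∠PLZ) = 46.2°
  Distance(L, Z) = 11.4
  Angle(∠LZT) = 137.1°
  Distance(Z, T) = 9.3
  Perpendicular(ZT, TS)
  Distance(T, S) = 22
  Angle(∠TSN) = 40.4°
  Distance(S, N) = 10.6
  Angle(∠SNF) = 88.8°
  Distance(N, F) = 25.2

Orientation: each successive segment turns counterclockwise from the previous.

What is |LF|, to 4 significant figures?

31.84

P is at the origin; PL runs at 160.3° with length 20.4, so L = (-19.21, 6.877). ∠PLZ = 46.2° gives LZ at -65.90° from the x-axis; with |LZ| = 11.4, Z = (-14.55, -3.530). ∠LZT = 137.1° gives ZT at -23.00° from the x-axis; with |ZT| = 9.3, T = (-5.990, -7.163). The perpendicularity gives TS at right angles to ZT, so TS runs at 67.00°; with |TS| = 22.0, S = (2.606, 13.09). ∠TSN = 40.4° gives SN at -153.4° from the x-axis; with |SN| = 10.6, N = (-6.872, 8.341). ∠SNF = 88.8° gives NF at -62.20° from the x-axis; with |NF| = 25.2, F = (4.881, -13.95). Then |LF| = |F − L| = 31.84.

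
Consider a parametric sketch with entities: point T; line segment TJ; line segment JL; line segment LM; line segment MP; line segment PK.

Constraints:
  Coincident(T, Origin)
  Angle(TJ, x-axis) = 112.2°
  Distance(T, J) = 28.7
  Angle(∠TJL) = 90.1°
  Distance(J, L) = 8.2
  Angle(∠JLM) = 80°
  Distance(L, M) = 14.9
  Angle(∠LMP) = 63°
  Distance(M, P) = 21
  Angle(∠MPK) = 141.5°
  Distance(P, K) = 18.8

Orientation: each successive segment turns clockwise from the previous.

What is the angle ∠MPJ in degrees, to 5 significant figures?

47.338°

∠JLM = 80.0° gives LM at -77.700° from the x-axis; with |LM| = 14.9, M = (-0.083158, 15.126). ∠LMP = 63.0° gives MP at 165.30° from the x-axis; with |MP| = 21.0, P = (-20.396, 20.455). Then cos ∠MPJ = PM·PJ / (|PM||PJ|), giving 47.338°.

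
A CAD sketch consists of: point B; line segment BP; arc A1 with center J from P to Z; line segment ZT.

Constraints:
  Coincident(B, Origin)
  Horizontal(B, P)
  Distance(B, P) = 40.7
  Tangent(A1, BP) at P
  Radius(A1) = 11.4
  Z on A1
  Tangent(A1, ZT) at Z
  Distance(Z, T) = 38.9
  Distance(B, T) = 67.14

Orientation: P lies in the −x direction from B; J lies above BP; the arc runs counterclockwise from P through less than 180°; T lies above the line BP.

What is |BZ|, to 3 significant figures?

33.5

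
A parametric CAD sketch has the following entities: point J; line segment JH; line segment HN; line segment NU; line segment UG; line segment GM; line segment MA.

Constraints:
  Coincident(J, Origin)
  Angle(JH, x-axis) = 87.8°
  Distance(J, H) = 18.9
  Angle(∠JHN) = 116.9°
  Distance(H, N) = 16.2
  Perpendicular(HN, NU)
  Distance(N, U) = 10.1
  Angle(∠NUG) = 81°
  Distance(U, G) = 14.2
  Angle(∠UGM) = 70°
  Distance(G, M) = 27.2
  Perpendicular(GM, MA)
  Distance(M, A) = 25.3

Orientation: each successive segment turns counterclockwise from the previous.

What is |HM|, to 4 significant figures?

22.12

∠NUG = 81.0° gives UG at -20.10° from the x-axis; with |UG| = 14.2, G = (-5.006, 13.06). ∠UGM = 70.0° gives GM at 89.90° from the x-axis; with |GM| = 27.2, M = (-4.959, 40.26). Then |HM| = |M − H| = 22.12.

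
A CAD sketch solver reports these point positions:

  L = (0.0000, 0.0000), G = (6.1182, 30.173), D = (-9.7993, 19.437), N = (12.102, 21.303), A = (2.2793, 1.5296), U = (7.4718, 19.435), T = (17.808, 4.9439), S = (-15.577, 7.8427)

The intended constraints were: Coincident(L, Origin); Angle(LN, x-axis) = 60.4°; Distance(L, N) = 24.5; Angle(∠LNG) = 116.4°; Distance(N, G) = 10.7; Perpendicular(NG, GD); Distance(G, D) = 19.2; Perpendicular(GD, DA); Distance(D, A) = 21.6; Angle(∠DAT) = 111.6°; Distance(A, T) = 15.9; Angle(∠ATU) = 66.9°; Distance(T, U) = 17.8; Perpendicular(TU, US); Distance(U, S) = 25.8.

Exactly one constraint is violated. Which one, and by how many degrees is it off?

Perpendicular(TU, US) — off by 8.80°.

L = (0.00, 0.00) ✓; LN at 60.40° ✓; |LN| = 24.50 ✓; ∠LNG = 116.4° ✓; |NG| = 10.70 ✓; ∠(NG, GD) = 89.99° ✓; |GD| = 19.20 ✓; ∠(GD, DA) = 90.00° ✓; |DA| = 21.60 ✓; ∠DAT = 111.6° ✓; |AT| = 15.90 ✓; ∠ATU = 66.90° ✓; |TU| = 17.80 ✓; ∠(TU, US) = 81.20° ✗; |US| = 25.80 ✓.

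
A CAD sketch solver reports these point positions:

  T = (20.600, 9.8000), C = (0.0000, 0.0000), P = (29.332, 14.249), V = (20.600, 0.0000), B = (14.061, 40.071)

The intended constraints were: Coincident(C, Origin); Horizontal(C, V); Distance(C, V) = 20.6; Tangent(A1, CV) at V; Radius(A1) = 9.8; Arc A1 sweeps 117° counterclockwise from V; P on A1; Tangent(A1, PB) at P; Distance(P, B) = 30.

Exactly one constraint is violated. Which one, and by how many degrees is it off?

Tangent(A1, PB) at P — off by 3.60°.

C = (0.00, 0.00) ✓; C.y = 0.00, V.y = 0.00 ✓; |CV| = 20.60 ✓; ∠(TV, VC) = 90.00° ✓; |TV| = 9.800 ✓; bearing(T→P) − bearing(T→V) = 117.0° ✓; |TP| = 9.800 ✓; ∠(TP, PB) = 86.40° ✗; |PB| = 30.00 ✓.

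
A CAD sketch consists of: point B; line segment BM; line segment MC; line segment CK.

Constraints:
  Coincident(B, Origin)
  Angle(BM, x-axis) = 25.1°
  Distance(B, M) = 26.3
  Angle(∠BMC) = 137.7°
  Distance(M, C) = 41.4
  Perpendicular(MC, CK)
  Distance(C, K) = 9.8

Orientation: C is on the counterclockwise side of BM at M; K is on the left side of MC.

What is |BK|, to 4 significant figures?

61.36

∠BMC = 137.7°, so MC runs at 25.1° + (180° − 137.7°) = 67.40° from the x-axis; with |MC| = 41.4, C = M + 41.4·(cos 67.40°, sin 67.40°) = (39.73, 49.38). MC ⟂ CK; with |CK| = 9.8 on the left of MC, K = C + 9.8·(-0.9232, 0.3843) = (30.68, 53.14). Then |BK| = |K − B| = 61.36.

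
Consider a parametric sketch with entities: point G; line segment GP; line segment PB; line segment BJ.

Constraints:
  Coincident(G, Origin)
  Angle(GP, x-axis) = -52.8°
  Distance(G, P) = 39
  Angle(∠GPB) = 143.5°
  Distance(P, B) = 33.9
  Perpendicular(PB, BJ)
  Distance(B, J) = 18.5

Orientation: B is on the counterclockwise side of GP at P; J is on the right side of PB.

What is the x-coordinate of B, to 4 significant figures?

56.12

G is at the origin; GP runs at -52.8° with length 39.0, so P = 39.0·(cos -52.8°, sin -52.8°) = (23.58, -31.06). ∠GPB = 143.5°, so PB runs at -52.8° + (180° − 143.5°) = -16.30° from the x-axis; with |PB| = 33.9, B = P + 33.9·(cos -16.30°, sin -16.30°) = (56.12, -40.58). So B.x = 56.12.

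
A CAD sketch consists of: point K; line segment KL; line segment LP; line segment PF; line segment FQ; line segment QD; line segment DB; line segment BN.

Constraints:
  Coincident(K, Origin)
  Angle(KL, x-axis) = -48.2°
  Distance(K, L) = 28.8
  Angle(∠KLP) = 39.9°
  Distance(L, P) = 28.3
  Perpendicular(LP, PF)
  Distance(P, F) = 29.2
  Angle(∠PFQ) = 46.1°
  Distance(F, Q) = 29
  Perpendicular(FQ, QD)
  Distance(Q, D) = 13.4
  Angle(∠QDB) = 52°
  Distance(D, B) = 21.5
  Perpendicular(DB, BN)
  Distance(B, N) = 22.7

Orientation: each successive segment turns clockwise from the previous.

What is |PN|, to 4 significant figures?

39.19

K is at the origin; KL runs at -48.2° with length 28.8, so L = (19.20, -21.47). ∠KLP = 39.9° gives LP at 171.7° from the x-axis; with |LP| = 28.3, P = (-8.807, -17.38). LP ⟂ PF, so PF runs at 81.70°; with |PF| = 29.2, F = (-4.592, 11.51). ∠PFQ = 46.1° gives FQ at -52.20° from the x-axis; with |FQ| = 29.0, Q = (13.18, -11.40). The perpendicularity gives QD at right angles to FQ, so QD runs at -142.2°; with |QD| = 13.4, D = (2.594, -19.62). ∠QDB = 52.0° gives DB at 89.80° from the x-axis; with |DB| = 21.5, B = (2.669, 1.882). The perpendicularity gives BN at right angles to DB, so BN runs at -0.2000°; with |BN| = 22.7, N = (25.37, 1.803). Then |PN| = |N − P| = 39.19.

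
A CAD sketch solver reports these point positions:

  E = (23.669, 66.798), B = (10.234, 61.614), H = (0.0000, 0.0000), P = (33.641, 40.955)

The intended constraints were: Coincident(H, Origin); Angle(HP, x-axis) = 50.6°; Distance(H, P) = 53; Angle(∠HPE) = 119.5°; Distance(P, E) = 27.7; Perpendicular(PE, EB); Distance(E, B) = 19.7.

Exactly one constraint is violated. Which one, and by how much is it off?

Distance(E, B) = 19.7 — off by 5.30.

H = (0.00, 0.00) ✓; HP at 50.60° ✓; |HP| = 53.00 ✓; ∠HPE = 119.5° ✓; |PE| = 27.70 ✓; ∠(PE, EB) = 90.00° ✓; |EB| = 14.40 ✗.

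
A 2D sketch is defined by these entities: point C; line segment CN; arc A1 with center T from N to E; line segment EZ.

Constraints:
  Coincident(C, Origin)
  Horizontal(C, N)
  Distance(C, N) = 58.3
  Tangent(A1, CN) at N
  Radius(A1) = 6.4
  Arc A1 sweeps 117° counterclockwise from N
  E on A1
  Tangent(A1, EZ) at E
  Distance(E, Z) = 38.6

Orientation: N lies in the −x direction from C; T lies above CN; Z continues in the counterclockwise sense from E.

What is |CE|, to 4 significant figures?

53.41

Since A1 is tangent to CN there, TN ⟂ CN, so T = N + (0, 6.4) = (-58.30, 6.400). On A1, N sits at bearing -90° from T; a 117° counterclockwise sweep puts E at bearing 27°, so E = T + 6.4·(cos 27°, sin 27°) = (-52.60, 9.306). Then |CE| = |E − C| = 53.41.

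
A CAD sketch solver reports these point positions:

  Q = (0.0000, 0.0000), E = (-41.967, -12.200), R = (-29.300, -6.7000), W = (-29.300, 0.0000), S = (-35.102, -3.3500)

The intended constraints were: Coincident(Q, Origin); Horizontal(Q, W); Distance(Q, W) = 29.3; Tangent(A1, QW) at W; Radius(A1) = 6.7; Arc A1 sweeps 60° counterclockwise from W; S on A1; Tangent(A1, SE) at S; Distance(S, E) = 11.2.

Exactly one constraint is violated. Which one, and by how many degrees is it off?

Tangent(A1, SE) at S — off by 7.80°.

Q = (0.00, 0.00) ✓; Q.y = 0.00, W.y = 0.00 ✓; |QW| = 29.30 ✓; ∠(RW, WQ) = 90.00° ✓; |RW| = 6.700 ✓; bearing(R→S) − bearing(R→W) = 60.00° ✓; |RS| = 6.700 ✓; ∠(RS, SE) = 97.80° ✗; |SE| = 11.20 ✓.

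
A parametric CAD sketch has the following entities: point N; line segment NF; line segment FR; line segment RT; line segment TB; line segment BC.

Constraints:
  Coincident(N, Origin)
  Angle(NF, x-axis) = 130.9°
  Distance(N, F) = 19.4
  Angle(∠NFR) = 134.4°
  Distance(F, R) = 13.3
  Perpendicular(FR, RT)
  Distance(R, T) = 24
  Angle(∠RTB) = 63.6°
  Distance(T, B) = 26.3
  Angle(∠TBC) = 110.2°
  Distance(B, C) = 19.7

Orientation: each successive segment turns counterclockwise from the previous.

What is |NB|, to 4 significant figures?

3.663

FR ⟂ RT, so RT runs at -93.50°; with |RT| = 24.0, T = (-27.44, -8.480). ∠RTB = 63.6° gives TB at 22.90° from the x-axis; with |TB| = 26.3, B = (-3.215, 1.754). Then |NB| = |B − N| = 3.663.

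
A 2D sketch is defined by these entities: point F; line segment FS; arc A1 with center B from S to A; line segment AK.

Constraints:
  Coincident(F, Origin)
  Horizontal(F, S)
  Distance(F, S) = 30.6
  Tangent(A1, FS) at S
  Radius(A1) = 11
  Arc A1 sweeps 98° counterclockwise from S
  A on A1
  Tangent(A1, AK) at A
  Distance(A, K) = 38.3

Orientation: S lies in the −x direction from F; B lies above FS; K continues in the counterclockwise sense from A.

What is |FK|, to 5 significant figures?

56.328

F is at the origin; F and S share the same y with |FS| = 30.6 and S on the −x side, so S = (-30.600, 0.0000). Since A1 is tangent to FS there, BS ⟂ FS, so B = S + (0, 11) = (-30.600, 11.000). On A1, S sits at bearing -90° from B; a 98° counterclockwise sweep puts A at bearing 8°, so A = B + 11.0·(cos 8°, sin 8°) = (-19.707, 12.531). A1 meets AK tangentially, so BA is at right angles to AK, so AK runs along (−sin 8°, cos 8°); with |AK| = 38.3, K = (-25.037, 50.458). Then |FK| = |K − F| = 56.328.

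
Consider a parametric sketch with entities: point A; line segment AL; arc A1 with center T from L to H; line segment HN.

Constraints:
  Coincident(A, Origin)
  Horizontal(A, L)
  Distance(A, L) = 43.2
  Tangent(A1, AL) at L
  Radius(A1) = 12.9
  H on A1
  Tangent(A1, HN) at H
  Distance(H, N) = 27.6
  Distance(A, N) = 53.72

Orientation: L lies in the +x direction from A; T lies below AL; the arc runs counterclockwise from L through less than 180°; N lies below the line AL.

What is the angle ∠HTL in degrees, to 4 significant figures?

96.86°

Checks: A.y = 0.00, L.y = 0.00 ✓; |TH| = 12.90 ✓; ∠(TH, HN) = 90.00° ✓; |HN| = 27.60 ✓; |AN| = 53.72 ✓.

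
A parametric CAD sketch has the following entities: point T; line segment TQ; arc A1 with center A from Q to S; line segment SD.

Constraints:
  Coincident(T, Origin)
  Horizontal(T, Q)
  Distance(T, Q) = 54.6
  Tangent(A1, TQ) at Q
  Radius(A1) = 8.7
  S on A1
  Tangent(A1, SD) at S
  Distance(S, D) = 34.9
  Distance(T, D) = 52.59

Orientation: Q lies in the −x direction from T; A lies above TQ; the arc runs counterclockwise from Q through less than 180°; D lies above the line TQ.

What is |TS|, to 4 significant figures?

46.73

T is at the origin; T and Q share the same y with |TQ| = 54.6 and Q on the −x side, so Q = (-54.60, 0.000). The tangent condition forces AQ to be normal to TQ, so A = Q + (0, 8.7) = (-54.60, 8.700). Since AS ⟂ SD (tangency), |AD| = √(8.7² + 34.9²) = 35.97 regardless of where S sits on A1. So D lies on both circle(T, 52.59) and circle(A, 35.97); the above-TQ intersection is D = (-35.26, 39.02). S is the foot of the tangent from D: S = (-46.35, 5.934).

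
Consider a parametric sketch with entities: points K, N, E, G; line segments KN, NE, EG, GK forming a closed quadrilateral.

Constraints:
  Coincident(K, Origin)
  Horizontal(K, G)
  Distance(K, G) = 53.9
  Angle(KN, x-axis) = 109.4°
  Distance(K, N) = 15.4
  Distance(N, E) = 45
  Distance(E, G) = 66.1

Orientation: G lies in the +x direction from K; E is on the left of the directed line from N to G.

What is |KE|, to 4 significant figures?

56.55

K is at the origin; K and G share the same y with |KG| = 53.9 and G in +x, so G = (53.9, 0). KN runs at 109.4° with |KN| = 15.4, so N = (-5.115, 14.53). E is determined by |NE| = 45.0 and |EG| = 66.1 together: it lies at the intersection of circle(N, 45.0) and circle(G, 66.1). With |NG| = 60.78, the foot of the radical line on NG is 11.10 from N and the perpendicular offset is √(45.0² − 11.10²) = 43.61. Taking the left-of-NG solution: E = (16.09, 54.22).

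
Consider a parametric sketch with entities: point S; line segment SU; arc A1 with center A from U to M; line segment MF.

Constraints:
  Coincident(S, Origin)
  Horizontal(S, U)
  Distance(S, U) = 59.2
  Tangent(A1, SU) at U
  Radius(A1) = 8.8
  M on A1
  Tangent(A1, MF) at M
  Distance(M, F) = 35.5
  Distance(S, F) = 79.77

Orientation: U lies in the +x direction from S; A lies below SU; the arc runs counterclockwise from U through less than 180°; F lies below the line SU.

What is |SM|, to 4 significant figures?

52.71

Checks: |AM| = 8.800 ✓; ∠(AM, MF) = 90.00° ✓; |MF| = 35.50 ✓; |SF| = 79.77 ✓.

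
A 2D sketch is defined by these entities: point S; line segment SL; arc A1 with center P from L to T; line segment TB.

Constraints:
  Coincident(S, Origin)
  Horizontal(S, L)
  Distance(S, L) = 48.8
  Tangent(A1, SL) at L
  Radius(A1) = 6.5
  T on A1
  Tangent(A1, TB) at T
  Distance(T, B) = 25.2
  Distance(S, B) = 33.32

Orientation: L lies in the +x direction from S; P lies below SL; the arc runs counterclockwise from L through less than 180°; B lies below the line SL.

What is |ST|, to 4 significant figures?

44.18

Checks: ∠(PL, LS) = 90.00° ✓; |PT| = 6.500 ✓; ∠(PT, TB) = 90.00° ✓; |TB| = 25.20 ✓; |SB| = 33.32 ✓.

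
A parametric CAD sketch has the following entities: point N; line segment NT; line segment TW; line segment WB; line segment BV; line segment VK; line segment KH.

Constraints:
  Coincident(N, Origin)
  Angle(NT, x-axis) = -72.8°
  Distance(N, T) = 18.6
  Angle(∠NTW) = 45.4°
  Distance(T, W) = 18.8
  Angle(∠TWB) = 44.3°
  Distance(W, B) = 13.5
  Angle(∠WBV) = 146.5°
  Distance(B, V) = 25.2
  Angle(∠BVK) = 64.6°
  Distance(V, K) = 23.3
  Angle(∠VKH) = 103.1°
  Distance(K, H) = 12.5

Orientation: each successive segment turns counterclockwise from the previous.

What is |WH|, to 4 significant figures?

17.96

∠BVK = 64.6° gives VK at -13.60° from the x-axis; with |VK| = 23.3, K = (8.297, -30.32). ∠VKH = 103.1° gives KH at 63.30° from the x-axis; with |KH| = 12.5, H = (13.91, -19.15). Then |WH| = |H − W| = 17.96.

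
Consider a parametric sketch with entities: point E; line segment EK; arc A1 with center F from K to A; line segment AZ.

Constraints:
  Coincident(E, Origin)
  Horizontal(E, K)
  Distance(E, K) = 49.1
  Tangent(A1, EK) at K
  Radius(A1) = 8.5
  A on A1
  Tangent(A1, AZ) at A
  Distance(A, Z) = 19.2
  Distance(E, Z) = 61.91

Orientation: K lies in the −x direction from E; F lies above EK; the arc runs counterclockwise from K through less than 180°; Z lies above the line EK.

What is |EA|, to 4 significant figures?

44.79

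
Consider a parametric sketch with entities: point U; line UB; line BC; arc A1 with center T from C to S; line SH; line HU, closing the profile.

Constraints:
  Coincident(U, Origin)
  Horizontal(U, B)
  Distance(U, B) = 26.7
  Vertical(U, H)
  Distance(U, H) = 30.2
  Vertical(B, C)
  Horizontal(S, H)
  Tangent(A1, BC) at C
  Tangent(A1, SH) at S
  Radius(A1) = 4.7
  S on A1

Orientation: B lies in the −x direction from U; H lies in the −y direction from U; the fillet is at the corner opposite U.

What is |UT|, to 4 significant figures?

33.68

U and H share the same x with |UH| = 30.2 and H on the −y side, so H = (0.000, -30.20). The virtual corner opposite U is at (-26.70, -30.20). The tangent condition forces TC to be normal to BC and since A1 is tangent to SH there, TS ⟂ SH, with radius 4.7, so the center T sits 4.7 in from both sides at T = (-22.00, -25.50). Then |UT| = |T − U| = 33.68.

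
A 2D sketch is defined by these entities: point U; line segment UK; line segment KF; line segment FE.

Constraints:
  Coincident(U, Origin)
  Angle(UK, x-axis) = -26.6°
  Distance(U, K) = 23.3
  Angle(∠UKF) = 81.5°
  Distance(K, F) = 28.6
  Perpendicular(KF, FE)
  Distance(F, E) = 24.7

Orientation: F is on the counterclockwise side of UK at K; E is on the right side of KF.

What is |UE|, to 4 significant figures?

53.97

U is at the origin; UK runs at -26.6° with length 23.3, so K = 23.3·(cos -26.6°, sin -26.6°) = (20.83, -10.43). ∠UKF = 81.5°, so KF runs at -26.6° + (180° − 81.5°) = 71.90° from the x-axis; with |KF| = 28.6, F = K + 28.6·(cos 71.90°, sin 71.90°) = (29.72, 16.75). KF is perpendicular to FE; with |FE| = 24.7 on the right of KF, E = F + 24.7·(0.9505, -0.3107) = (53.20, 9.078). Then |UE| = |E − U| = 53.97.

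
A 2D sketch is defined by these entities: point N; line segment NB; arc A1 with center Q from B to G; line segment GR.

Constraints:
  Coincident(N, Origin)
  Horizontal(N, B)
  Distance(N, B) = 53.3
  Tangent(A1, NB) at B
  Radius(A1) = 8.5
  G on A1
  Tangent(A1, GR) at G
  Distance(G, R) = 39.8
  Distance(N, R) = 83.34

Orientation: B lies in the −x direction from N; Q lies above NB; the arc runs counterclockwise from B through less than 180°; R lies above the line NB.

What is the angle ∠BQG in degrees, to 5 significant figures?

125.74°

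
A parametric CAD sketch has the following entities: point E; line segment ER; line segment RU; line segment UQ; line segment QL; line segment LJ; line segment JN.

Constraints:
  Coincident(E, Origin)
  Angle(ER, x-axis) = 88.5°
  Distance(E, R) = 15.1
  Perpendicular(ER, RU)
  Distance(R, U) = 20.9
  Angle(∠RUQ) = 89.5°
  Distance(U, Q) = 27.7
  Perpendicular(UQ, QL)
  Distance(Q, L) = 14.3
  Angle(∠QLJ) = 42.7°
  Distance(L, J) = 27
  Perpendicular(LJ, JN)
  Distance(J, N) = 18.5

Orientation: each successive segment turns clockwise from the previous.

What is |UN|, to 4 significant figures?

29.25

E is at the origin; ER runs at 88.5° with length 15.1, so R = (0.3953, 15.09). ER ⟂ RU, so RU runs at -1.500°; with |RU| = 20.9, U = (21.29, 14.55). ∠RUQ = 89.5° gives UQ at -92.00° from the x-axis; with |UQ| = 27.7, Q = (20.32, -13.14). The perpendicularity gives QL at right angles to UQ, so QL runs at 178.0°; with |QL| = 14.3, L = (6.030, -12.64). ∠QLJ = 42.7° gives LJ at 40.70° from the x-axis; with |LJ| = 27.0, J = (26.50, 4.970). The perpendicularity gives JN at right angles to LJ, so JN runs at -49.30°; with |JN| = 18.5, N = (38.56, -9.055). Then |UN| = |N − U| = 29.25.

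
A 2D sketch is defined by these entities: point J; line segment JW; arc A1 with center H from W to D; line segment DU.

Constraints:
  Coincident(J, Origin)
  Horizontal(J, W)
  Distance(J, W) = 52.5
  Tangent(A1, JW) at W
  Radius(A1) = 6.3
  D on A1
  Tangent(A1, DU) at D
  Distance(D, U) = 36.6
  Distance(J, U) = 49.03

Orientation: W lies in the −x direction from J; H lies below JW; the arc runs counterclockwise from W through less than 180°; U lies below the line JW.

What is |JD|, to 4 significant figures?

58.06

Checks: |JW| = 52.50 ✓; |HD| = 6.300 ✓; ∠(HD, DU) = 90.00° ✓; |DU| = 36.60 ✓; |JU| = 49.03 ✓.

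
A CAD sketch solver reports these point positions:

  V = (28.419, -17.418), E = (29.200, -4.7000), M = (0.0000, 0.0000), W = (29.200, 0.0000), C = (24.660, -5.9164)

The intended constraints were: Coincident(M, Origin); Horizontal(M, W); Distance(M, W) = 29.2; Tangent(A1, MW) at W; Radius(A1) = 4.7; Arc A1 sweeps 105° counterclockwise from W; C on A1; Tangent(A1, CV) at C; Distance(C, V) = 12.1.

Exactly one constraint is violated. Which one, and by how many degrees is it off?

Tangent(A1, CV) at C — off by 3.10°.

M = (0.00, 0.00) ✓; M.y = 0.00, W.y = 0.00 ✓; |MW| = 29.20 ✓; ∠(EW, WM) = 90.00° ✓; |EW| = 4.700 ✓; bearing(E→C) − bearing(E→W) = 105.0° ✓; |EC| = 4.700 ✓; ∠(EC, CV) = 86.90° ✗; |CV| = 12.10 ✓.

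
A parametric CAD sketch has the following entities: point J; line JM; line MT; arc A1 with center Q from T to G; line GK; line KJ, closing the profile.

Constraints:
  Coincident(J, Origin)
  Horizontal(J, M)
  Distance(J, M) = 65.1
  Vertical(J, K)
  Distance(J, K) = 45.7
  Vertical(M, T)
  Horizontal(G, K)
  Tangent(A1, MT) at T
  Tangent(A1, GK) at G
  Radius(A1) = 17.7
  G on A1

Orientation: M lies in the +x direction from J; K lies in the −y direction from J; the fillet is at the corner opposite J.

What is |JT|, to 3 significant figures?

70.9

J is at the origin; J and M share the same y with |JM| = 65.1 and M on the +x side, so M = (65.1, 0.00). JK is vertical with |JK| = 45.7 and K on the −y side, so K = (0.00, -45.7). The virtual corner opposite J is at (65.1, -45.7). The tangent condition forces QT to be normal to MT and since A1 is tangent to GK there, QG ⟂ GK, with radius 17.7, so the center Q sits 17.7 in from both sides at Q = (47.4, -28.0). That places the tangent points at T = (65.1, -28.0) on MT and G = (47.4, -45.7) on GK. Then |JT| = |T − J| = 70.9.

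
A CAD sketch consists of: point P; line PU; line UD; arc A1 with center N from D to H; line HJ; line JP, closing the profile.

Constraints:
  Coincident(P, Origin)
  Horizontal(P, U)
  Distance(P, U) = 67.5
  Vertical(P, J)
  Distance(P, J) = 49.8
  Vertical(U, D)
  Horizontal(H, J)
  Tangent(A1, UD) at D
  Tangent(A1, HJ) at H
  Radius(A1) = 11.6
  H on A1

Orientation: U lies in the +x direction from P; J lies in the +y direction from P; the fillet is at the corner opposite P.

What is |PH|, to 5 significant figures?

74.866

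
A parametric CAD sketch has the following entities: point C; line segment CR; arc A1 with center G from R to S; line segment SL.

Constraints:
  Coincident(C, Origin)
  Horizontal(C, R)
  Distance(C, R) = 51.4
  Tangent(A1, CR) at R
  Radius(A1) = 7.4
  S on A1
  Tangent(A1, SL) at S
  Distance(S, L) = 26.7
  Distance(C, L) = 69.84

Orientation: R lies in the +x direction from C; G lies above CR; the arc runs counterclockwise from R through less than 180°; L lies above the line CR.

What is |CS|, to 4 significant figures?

59.14

C is at the origin; C and R share the same y with |CR| = 51.4 and R on the +x side, so R = (51.40, 0.000). The tangent condition forces GR to be normal to CR, so G = R + (0, 7.4) = (51.40, 7.400). Since GS ⟂ SL (tangency), |GL| = √(7.4² + 26.7²) = 27.71 regardless of where S sits on A1. So L lies on both circle(C, 69.84) and circle(G, 27.71); the above-CR intersection is L = (61.43, 33.23). S is the foot of the tangent from L: S = (58.76, 6.661).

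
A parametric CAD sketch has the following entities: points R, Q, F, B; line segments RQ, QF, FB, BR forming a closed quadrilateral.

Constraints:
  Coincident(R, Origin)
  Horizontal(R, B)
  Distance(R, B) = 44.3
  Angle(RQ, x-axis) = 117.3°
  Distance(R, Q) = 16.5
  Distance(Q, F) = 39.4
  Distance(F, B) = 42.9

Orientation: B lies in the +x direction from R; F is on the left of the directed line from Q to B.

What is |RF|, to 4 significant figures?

45.00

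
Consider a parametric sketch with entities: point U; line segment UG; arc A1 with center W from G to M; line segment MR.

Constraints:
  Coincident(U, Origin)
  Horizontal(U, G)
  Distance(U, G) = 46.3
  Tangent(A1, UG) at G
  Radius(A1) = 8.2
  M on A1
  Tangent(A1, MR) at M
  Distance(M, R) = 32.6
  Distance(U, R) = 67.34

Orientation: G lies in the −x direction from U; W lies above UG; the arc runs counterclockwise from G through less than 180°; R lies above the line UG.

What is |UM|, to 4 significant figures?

40.70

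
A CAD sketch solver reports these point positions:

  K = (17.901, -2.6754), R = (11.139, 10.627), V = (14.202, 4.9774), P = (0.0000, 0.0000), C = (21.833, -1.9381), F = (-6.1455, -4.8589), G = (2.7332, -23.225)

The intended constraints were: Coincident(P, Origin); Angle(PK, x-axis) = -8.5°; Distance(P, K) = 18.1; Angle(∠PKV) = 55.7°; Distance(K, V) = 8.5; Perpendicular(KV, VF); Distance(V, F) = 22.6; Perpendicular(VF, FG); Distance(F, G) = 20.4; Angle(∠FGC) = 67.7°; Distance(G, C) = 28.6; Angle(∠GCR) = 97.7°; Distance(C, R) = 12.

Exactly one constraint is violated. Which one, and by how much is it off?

Distance(C, R) = 12 — off by 4.50.

P = (0.00, 0.00) ✓; PK at -8.500° ✓; |PK| = 18.10 ✓; ∠PKV = 55.70° ✓; |KV| = 8.500 ✓; ∠(KV, VF) = 90.00° ✓; |VF| = 22.60 ✓; ∠(VF, FG) = 90.00° ✓; |FG| = 20.40 ✓; ∠FGC = 67.70° ✓; |GC| = 28.60 ✓; ∠GCR = 97.70° ✓; |CR| = 16.50 ✗.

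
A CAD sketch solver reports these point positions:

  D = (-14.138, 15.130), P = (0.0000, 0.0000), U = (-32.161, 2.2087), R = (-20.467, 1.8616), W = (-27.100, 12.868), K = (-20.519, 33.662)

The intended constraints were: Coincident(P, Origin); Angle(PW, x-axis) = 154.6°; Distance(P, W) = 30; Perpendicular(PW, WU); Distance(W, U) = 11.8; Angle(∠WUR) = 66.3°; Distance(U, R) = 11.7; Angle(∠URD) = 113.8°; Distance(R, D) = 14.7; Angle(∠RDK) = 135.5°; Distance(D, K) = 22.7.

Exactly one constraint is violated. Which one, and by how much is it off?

Distance(D, K) = 22.7 — off by 3.10.

P = (0.00, 0.00) ✓; PW at 154.6° ✓; |PW| = 30.00 ✓; ∠(PW, WU) = 90.00° ✓; |WU| = 11.80 ✓; ∠WUR = 66.30° ✓; |UR| = 11.70 ✓; ∠URD = 113.8° ✓; |RD| = 14.70 ✓; ∠RDK = 135.5° ✓; |DK| = 19.60 ✗.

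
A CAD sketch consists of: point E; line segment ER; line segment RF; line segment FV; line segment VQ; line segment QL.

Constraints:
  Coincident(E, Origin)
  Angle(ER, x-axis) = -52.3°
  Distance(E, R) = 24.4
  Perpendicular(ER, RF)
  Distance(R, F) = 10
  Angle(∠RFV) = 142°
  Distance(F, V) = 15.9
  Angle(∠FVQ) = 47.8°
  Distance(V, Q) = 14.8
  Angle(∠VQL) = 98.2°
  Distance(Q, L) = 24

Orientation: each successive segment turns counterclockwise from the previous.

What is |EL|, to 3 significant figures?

34.9

E is at the origin; ER runs at -52.3° with length 24.4, so R = (14.9, -19.3). The perpendicularity gives RF at right angles to ER, so RF runs at 37.7°; with |RF| = 10.0, F = (22.8, -13.2). ∠RFV = 142.0° gives FV at 75.7° from the x-axis; with |FV| = 15.9, V = (26.8, 2.22). ∠FVQ = 47.8° gives VQ at -152° from the x-axis; with |VQ| = 14.8, Q = (13.7, -4.71). ∠VQL = 98.2° gives QL at -70.3° from the x-axis; with |QL| = 24.0, L = (21.8, -27.3). Then |EL| = |L − E| = 34.9.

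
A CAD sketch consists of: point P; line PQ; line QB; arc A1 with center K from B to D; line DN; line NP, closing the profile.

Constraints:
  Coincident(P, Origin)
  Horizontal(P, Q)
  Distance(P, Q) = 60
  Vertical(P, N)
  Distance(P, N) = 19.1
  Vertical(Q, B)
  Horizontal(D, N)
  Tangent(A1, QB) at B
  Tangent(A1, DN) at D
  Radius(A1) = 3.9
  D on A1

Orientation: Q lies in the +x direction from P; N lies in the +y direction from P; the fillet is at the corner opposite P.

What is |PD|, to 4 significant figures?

59.26

The virtual corner opposite P is at (60.00, 19.10). The tangent condition forces KB to be normal to QB and since A1 is tangent to DN there, KD ⟂ DN, with radius 3.9, so the center K sits 3.9 in from both sides at K = (56.10, 15.20). That places the tangent points at B = (60.00, 15.20) on QB and D = (56.10, 19.10) on DN. Then |PD| = |D − P| = 59.26.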